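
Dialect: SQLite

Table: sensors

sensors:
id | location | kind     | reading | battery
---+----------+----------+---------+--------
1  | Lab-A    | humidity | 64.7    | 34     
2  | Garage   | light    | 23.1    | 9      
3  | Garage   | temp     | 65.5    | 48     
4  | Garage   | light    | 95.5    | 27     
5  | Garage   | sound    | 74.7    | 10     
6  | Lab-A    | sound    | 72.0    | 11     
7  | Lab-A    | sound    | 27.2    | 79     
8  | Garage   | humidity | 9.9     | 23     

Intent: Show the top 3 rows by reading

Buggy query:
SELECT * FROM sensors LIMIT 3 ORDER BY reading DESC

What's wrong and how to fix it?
Bug: LIMIT must come after ORDER BY

Fix: Swap the clauses: ORDER BY first, then LIMIT

Corrected query:
SELECT * FROM sensors ORDER BY reading DESC LIMIT 3

Result:
id | location | kind  | reading | battery
---+----------+-------+---------+--------
4  | Garage   | light | 95.5    | 27     
5  | Garage   | sound | 74.7    | 10     
6  | Lab-A    | sound | 72      | 11     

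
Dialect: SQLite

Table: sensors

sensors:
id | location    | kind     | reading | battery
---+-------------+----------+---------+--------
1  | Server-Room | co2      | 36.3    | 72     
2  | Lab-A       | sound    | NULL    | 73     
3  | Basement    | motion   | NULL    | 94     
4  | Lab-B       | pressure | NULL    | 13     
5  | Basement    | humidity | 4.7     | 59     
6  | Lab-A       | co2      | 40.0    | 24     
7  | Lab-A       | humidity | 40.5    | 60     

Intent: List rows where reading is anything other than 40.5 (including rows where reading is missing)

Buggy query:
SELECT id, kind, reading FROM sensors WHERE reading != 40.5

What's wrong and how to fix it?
Bug: 'reading != 40.5' is unknown when reading is NULL, so NULL rows are silently excluded

Fix: Handle NULL separately with IS NULL alongside the inequality

Corrected query:
SELECT id, kind, reading FROM sensors WHERE reading != 40.5 OR reading IS NULL

Result:
id | kind     | reading
---+----------+--------
1  | co2      | 36.3   
2  | sound    | NULL   
3  | motion   | NULL   
4  | pressure | NULL   
5  | humidity | 4.7    
6  | co2      | 40     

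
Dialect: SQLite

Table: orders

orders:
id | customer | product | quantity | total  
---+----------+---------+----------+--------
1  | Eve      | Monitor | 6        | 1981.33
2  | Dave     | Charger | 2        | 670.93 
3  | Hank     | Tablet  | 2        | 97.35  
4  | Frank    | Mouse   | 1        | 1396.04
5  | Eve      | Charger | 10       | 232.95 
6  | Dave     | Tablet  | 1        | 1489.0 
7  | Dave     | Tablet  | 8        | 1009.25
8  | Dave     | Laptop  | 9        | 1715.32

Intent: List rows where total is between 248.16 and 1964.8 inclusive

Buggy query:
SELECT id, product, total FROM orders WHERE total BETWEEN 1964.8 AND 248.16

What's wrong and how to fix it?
Bug: The bounds are reversed; BETWEEN a AND b requires a <= b to match anything

Fix: Swap the bounds so the smaller value comes first

Corrected query:
SELECT id, product, total FROM orders WHERE total BETWEEN 248.16 AND 1964.8

Result:
id | product | total  
---+---------+--------
2  | Charger | 670.93 
4  | Mouse   | 1396.04
6  | Tablet  | 1489   
7  | Tablet  | 1009.25
8  | Laptop  | 1715.32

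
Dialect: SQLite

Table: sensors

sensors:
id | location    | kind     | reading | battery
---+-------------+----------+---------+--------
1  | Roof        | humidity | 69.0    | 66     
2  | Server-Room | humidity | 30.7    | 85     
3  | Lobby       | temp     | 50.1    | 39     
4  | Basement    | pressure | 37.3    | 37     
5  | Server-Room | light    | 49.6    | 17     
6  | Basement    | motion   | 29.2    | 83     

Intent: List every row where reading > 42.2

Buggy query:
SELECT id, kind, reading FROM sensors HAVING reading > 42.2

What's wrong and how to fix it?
Bug: HAVING filters the output of aggregation, but this query has no GROUP BY and no aggregate functions, so SQLite rejects it (HAVING clause on a non-aggregate query); the condition here is per row

Fix: Replace HAVING with WHERE since the condition applies to individual rows

Corrected query:
SELECT id, kind, reading FROM sensors WHERE reading > 42.2

Result:
id | kind     | reading
---+----------+--------
1  | humidity | 69     
3  | temp     | 50.1   
5  | light    | 49.6   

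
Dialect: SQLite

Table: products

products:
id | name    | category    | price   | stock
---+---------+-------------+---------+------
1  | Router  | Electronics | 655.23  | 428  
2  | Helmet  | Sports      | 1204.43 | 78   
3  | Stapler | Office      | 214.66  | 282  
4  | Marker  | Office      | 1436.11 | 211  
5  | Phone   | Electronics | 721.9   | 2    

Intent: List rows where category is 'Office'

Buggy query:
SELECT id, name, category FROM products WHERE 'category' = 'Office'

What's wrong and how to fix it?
Bug: Single quotes denote string literals in SQL; the column name is being compared as a constant string

Fix: Remove the quotes around the column name (or use double quotes for an identifier)

Corrected query:
SELECT id, name, category FROM products WHERE category = 'Office'

Result:
id | name    | category
---+---------+---------
3  | Stapler | Office  
4  | Marker  | Office  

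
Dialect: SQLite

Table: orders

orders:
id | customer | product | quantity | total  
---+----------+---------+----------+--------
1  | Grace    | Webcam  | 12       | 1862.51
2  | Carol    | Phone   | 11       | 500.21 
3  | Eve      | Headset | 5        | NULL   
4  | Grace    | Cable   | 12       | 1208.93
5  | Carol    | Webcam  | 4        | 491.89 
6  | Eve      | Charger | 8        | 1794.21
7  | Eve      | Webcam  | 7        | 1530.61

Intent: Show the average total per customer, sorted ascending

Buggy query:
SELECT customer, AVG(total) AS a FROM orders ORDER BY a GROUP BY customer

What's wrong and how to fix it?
Bug: GROUP BY must precede ORDER BY

Fix: Move ORDER BY to the end, after GROUP BY

Corrected query:
SELECT customer, AVG(total) AS a FROM orders GROUP BY customer ORDER BY a

Result:
customer | a      
---------+--------
Carol    | 496.05 
Grace    | 1535.72
Eve      | 1662.41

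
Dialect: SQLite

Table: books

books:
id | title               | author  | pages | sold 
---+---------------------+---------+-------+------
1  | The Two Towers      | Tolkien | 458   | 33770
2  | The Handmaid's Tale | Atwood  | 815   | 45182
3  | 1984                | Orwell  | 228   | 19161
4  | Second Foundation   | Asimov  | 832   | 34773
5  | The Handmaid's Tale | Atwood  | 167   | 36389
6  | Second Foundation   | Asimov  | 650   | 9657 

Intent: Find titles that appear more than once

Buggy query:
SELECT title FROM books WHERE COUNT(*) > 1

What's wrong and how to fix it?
Bug: COUNT(*) is an aggregate and cannot be used in WHERE

Fix: Group first, then use HAVING for the count condition

Corrected query:
SELECT title FROM books GROUP BY title HAVING COUNT(*) > 1

Result:
title              
-------------------
Second Foundation  
The Handmaid's Tale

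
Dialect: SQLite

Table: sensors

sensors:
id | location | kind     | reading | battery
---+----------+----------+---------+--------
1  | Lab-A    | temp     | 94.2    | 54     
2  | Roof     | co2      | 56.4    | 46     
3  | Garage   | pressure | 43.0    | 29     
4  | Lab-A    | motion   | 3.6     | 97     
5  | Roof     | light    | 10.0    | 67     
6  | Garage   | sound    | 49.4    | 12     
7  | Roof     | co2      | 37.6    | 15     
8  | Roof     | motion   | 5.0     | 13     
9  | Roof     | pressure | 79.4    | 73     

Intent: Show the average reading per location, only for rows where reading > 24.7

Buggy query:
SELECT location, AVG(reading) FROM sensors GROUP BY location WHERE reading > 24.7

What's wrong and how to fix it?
Bug: Row-level WHERE must come before GROUP BY in the clause order

Fix: Place WHERE between FROM and GROUP BY

Corrected query:
SELECT location, AVG(reading) FROM sensors WHERE reading > 24.7 GROUP BY location

Result:
location | AVG(reading)
---------+-------------
Garage   | 46.2        
Lab-A    | 94.2        
Roof     | 57.8        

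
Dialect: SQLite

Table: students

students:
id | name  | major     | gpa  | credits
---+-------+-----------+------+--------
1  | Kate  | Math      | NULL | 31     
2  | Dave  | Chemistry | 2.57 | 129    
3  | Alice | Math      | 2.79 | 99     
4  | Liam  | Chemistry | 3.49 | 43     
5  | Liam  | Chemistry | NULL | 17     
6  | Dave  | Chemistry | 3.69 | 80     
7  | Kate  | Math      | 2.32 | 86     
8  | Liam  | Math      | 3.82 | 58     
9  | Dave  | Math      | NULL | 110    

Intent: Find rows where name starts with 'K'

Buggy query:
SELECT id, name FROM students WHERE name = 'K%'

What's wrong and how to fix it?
Bug: Wildcards only work with LIKE; '=' treats '%' as a literal character

Fix: Replace '=' with LIKE so 'K%' is treated as a pattern

Corrected query:
SELECT id, name FROM students WHERE name LIKE 'K%'

Result:
id | name
---+-----
1  | Kate
7  | Kate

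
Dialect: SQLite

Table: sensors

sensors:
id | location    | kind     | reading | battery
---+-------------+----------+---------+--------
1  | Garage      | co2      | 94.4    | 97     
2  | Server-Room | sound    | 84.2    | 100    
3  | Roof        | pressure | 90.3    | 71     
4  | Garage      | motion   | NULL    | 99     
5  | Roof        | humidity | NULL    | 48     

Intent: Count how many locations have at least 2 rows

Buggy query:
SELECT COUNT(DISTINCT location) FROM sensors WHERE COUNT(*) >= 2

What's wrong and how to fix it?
Bug: COUNT(*) cannot appear in WHERE; the per-group count doesn't exist yet

Fix: Group first with HAVING COUNT(*) >= 2, then COUNT the resulting groups

Corrected query:
SELECT COUNT(*) FROM (SELECT location FROM sensors GROUP BY location HAVING COUNT(*) >= 2)

Result:
COUNT(*)
--------
2       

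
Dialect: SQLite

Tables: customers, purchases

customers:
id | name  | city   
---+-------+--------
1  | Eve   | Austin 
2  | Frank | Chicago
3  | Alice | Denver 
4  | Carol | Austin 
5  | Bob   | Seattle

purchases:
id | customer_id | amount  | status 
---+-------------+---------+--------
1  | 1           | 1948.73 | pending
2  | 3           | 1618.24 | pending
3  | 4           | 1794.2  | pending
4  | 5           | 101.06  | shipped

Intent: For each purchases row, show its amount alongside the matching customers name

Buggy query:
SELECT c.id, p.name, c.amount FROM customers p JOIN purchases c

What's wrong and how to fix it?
Bug: Missing join condition: each purchases row is matched to all customers rows instead of just its own

Fix: Specify the join condition linking the foreign key to the parent id

Corrected query:
SELECT c.id, p.name, c.amount FROM customers p JOIN purchases c ON c.customer_id = p.id

Result:
id | name  | amount 
---+-------+--------
1  | Eve   | 1948.73
2  | Alice | 1618.24
3  | Carol | 1794.2 
4  | Bob   | 101.06 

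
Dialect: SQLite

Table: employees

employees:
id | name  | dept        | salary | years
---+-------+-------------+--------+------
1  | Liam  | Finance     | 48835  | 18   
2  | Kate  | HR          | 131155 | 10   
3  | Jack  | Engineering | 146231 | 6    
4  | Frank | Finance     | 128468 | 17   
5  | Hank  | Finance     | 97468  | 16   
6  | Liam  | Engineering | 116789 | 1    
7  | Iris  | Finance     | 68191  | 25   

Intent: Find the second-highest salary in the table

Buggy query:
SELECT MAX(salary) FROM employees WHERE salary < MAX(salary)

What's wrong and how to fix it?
Bug: The inner MAX is an aggregate inside WHERE, which is not allowed

Fix: Compute the overall MAX in a subquery, then take MAX of rows below it

Corrected query:
SELECT MAX(salary) FROM employees WHERE salary < (SELECT MAX(salary) FROM employees)

Result:
MAX(salary)
-----------
131155     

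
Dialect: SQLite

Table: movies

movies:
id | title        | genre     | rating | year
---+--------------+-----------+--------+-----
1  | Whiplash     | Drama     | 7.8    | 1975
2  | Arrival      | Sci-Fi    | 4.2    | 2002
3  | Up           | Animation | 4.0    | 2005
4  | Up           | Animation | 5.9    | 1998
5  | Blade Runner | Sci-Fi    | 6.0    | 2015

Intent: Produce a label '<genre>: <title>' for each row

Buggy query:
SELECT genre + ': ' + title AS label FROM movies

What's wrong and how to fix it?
Bug: SQLite uses || for string concatenation; + coerces text to numbers (yielding 0)

Fix: Use the || operator for string concatenation

Corrected query:
SELECT genre || ': ' || title AS label FROM movies

Result:
label               
--------------------
Drama: Whiplash     
Sci-Fi: Arrival     
Animation: Up       
Animation: Up       
Sci-Fi: Blade Runner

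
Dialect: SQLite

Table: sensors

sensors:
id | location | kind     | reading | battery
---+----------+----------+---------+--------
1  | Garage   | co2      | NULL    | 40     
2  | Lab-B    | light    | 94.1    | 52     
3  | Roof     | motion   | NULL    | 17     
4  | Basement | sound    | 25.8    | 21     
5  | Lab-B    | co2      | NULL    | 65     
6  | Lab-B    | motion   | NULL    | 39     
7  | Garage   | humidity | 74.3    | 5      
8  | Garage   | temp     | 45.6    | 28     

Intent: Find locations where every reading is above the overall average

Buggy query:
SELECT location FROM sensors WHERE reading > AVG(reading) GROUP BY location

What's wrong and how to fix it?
Bug: AVG() is an aggregate; it can't sit directly in WHERE

Fix: Use a subquery for AVG and a HAVING MIN(...) filter so the condition holds for every row in the group

Corrected query:
SELECT location FROM sensors GROUP BY location HAVING MIN(reading) > (SELECT AVG(reading) FROM sensors)

Result:
location
--------
Lab-B   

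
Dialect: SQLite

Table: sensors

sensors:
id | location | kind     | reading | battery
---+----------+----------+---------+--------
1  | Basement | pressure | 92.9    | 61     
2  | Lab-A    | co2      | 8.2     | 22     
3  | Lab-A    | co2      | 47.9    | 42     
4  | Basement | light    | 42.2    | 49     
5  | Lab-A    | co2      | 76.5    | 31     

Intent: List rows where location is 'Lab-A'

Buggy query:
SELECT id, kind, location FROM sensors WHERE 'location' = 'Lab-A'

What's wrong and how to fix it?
Bug: 'location' in single quotes is a string literal, not the column; the comparison is literal-vs-literal and never true

Fix: Remove the quotes around the column name (or use double quotes for an identifier)

Corrected query:
SELECT id, kind, location FROM sensors WHERE location = 'Lab-A'

Result:
id | kind | location
---+------+---------
2  | co2  | Lab-A   
3  | co2  | Lab-A   
5  | co2  | Lab-A   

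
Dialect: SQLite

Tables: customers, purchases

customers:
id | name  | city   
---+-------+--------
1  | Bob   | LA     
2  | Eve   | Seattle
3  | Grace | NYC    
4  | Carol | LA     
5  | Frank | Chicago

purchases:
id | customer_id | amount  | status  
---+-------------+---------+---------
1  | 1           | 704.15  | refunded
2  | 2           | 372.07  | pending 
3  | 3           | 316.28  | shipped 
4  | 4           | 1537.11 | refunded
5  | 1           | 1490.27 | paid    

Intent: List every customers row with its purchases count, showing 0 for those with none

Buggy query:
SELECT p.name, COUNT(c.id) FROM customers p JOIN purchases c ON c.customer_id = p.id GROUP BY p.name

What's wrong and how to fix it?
Bug: INNER JOIN drops customers rows that have no matching purchases rows

Fix: Switch to LEFT JOIN to retain unmatched parent rows

Corrected query:
SELECT p.name, COUNT(c.id) FROM customers p LEFT JOIN purchases c ON c.customer_id = p.id GROUP BY p.name

Result:
name  | COUNT(c.id)
------+------------
Bob   | 2          
Carol | 1          
Eve   | 1          
Frank | 0          
Grace | 1          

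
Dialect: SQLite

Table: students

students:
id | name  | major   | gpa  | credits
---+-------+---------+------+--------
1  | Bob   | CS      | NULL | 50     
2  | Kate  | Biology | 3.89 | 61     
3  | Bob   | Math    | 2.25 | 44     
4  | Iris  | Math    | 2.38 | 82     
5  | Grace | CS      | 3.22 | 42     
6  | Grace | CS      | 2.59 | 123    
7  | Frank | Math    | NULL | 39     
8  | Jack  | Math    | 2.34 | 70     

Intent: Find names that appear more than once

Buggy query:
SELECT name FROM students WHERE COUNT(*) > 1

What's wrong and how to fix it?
Bug: COUNT(*) is an aggregate and cannot be used in WHERE

Fix: Group first, then use HAVING for the count condition

Corrected query:
SELECT name FROM students GROUP BY name HAVING COUNT(*) > 1

Result:
name 
-----
Bob  
Grace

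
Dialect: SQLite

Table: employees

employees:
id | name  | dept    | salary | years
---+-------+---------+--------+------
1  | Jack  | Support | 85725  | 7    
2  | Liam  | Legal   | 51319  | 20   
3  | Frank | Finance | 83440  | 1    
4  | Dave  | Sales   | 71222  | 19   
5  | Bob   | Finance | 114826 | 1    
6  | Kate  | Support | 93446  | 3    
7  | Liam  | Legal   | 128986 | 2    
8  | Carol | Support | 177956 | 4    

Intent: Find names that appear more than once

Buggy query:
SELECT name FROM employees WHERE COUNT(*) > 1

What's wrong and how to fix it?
Bug: WHERE can't reference COUNT(*); aggregates are computed after WHERE

Fix: GROUP BY name, then filter groups with HAVING COUNT(*) > 1

Corrected query:
SELECT name FROM employees GROUP BY name HAVING COUNT(*) > 1

Result:
name
----
Liam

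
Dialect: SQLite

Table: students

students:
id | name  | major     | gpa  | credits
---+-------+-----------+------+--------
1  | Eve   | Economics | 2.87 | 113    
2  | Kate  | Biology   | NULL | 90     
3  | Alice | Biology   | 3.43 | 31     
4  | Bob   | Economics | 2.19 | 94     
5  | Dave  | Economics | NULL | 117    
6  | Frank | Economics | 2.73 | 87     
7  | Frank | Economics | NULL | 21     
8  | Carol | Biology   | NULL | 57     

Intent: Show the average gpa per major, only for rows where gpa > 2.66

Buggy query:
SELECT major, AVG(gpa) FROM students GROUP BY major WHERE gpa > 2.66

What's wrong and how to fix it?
Bug: Row-level WHERE must come before GROUP BY in the clause order

Fix: Move the WHERE clause before GROUP BY

Corrected query:
SELECT major, AVG(gpa) FROM students WHERE gpa > 2.66 GROUP BY major

Result:
major     | AVG(gpa)
----------+---------
Biology   | 3.43    
Economics | 2.8     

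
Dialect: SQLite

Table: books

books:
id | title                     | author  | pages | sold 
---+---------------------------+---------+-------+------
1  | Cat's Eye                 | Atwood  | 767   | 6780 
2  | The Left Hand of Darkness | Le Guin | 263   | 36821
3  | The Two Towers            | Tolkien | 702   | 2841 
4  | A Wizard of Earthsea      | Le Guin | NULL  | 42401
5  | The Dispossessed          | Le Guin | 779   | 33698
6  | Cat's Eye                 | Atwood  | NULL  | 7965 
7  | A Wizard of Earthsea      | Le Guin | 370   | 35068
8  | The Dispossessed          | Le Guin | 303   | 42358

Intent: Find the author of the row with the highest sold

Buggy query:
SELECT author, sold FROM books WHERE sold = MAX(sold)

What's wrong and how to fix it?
Bug: MAX(sold) is an aggregate and cannot be used directly in WHERE

Fix: Use a subquery: WHERE sold = (SELECT MAX(sold) FROM books)

Corrected query:
SELECT author, sold FROM books WHERE sold = (SELECT MAX(sold) FROM books)

Result:
author  | sold 
--------+------
Le Guin | 42401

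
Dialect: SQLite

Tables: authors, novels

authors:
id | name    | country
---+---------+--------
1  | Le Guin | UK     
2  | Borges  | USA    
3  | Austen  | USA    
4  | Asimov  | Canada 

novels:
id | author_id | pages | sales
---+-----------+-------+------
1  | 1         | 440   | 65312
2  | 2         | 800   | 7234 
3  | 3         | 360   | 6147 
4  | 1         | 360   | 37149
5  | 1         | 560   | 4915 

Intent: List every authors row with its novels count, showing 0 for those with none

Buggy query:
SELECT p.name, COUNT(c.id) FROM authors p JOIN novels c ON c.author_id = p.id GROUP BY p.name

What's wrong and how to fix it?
Bug: INNER JOIN drops authors rows that have no matching novels rows

Fix: Use LEFT JOIN so parents without children still appear (COUNT(c.id) gives 0)

Corrected query:
SELECT p.name, COUNT(c.id) FROM authors p LEFT JOIN novels c ON c.author_id = p.id GROUP BY p.name

Result:
name    | COUNT(c.id)
--------+------------
Asimov  | 0          
Austen  | 1          
Borges  | 1          
Le Guin | 3          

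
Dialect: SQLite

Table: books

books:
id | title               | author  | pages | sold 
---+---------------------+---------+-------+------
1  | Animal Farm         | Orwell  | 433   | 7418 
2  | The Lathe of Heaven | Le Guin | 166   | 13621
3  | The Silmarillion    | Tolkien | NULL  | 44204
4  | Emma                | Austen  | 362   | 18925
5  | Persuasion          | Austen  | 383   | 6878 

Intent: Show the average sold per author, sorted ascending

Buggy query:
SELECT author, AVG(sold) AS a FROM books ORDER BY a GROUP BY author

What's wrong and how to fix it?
Bug: ORDER BY appears before GROUP BY; SQL clause order requires GROUP BY first

Fix: Reorder: SELECT … FROM … GROUP BY … ORDER BY …

Corrected query:
SELECT author, AVG(sold) AS a FROM books GROUP BY author ORDER BY a

Result:
author  | a      
--------+--------
Orwell  | 7418   
Austen  | 12901.5
Le Guin | 13621  
Tolkien | 44204  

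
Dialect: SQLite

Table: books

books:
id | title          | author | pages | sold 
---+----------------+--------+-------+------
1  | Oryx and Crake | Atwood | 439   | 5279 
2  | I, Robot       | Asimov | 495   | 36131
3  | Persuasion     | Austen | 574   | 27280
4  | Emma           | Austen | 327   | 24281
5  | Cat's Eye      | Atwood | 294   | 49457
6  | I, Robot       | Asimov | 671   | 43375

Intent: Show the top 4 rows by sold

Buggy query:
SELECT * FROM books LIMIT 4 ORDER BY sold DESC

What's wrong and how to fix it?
Bug: ORDER BY cannot follow LIMIT; LIMIT is the final clause

Fix: Swap the clauses: ORDER BY first, then LIMIT

Corrected query:
SELECT * FROM books ORDER BY sold DESC LIMIT 4

Result:
id | title      | author | pages | sold 
---+------------+--------+-------+------
5  | Cat's Eye  | Atwood | 294   | 49457
6  | I, Robot   | Asimov | 671   | 43375
2  | I, Robot   | Asimov | 495   | 36131
3  | Persuasion | Austen | 574   | 27280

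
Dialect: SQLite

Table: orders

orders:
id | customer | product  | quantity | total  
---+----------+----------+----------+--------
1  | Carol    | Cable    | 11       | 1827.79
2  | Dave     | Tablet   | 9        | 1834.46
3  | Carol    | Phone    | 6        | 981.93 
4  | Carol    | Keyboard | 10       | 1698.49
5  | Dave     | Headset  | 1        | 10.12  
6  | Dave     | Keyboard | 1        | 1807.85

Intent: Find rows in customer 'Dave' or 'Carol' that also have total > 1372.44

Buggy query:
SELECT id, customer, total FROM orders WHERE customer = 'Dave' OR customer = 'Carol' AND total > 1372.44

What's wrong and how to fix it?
Bug: AND binds tighter than OR, so this parses as customer = 'Dave' OR (customer = 'Carol' AND total > 1372.44)

Fix: Add parentheses around the OR so the AND applies to both alternatives

Corrected query:
SELECT id, customer, total FROM orders WHERE (customer = 'Dave' OR customer = 'Carol') AND total > 1372.44

Result:
id | customer | total  
---+----------+--------
1  | Carol    | 1827.79
2  | Dave     | 1834.46
4  | Carol    | 1698.49
6  | Dave     | 1807.85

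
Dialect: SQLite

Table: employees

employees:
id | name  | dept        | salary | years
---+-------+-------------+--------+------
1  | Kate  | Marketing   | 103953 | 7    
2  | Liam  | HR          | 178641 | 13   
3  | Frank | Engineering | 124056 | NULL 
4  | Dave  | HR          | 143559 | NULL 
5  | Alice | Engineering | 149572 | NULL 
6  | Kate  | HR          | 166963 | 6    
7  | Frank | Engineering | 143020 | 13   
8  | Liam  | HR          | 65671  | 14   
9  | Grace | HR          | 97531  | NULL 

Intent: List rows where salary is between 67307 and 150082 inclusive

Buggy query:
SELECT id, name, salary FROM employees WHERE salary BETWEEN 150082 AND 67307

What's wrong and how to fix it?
Bug: BETWEEN expects the lower bound first; with 150082 AND 67307 the range is empty

Fix: Swap the bounds so the smaller value comes first

Corrected query:
SELECT id, name, salary FROM employees WHERE salary BETWEEN 67307 AND 150082

Result:
id | name  | salary
---+-------+-------
1  | Kate  | 103953
3  | Frank | 124056
4  | Dave  | 143559
5  | Alice | 149572
7  | Frank | 143020
9  | Grace | 97531 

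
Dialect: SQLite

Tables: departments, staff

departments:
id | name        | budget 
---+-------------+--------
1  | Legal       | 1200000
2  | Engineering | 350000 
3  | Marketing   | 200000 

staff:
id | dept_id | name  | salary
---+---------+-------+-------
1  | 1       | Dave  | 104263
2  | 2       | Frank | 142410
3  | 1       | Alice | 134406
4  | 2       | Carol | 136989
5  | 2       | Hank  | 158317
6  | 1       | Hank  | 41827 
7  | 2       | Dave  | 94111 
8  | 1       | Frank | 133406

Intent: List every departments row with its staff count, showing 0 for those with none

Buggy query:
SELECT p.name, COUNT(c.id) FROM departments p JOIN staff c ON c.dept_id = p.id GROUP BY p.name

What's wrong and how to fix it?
Bug: An inner join excludes parents with zero children

Fix: Switch to LEFT JOIN to retain unmatched parent rows

Corrected query:
SELECT p.name, COUNT(c.id) FROM departments p LEFT JOIN staff c ON c.dept_id = p.id GROUP BY p.name

Result:
name        | COUNT(c.id)
------------+------------
Engineering | 4          
Legal       | 4          
Marketing   | 0          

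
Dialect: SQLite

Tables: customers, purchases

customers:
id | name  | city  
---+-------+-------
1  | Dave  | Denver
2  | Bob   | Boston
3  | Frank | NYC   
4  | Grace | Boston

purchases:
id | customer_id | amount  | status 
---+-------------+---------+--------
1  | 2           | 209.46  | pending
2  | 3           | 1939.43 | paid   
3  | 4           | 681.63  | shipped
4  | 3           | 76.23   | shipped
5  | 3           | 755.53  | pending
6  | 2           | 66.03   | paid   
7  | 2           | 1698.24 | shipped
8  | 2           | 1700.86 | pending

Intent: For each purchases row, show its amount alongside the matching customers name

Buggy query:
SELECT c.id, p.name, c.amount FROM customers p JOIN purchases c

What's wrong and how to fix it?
Bug: JOIN with no ON clause produces a cartesian product; every purchases row pairs with every customers row

Fix: Add ON c.customer_id = p.id to the JOIN

Corrected query:
SELECT c.id, p.name, c.amount FROM customers p JOIN purchases c ON c.customer_id = p.id

Result:
id | name  | amount 
---+-------+--------
1  | Bob   | 209.46 
2  | Frank | 1939.43
3  | Grace | 681.63 
4  | Frank | 76.23  
5  | Frank | 755.53 
6  | Bob   | 66.03  
7  | Bob   | 1698.24
8  | Bob   | 1700.86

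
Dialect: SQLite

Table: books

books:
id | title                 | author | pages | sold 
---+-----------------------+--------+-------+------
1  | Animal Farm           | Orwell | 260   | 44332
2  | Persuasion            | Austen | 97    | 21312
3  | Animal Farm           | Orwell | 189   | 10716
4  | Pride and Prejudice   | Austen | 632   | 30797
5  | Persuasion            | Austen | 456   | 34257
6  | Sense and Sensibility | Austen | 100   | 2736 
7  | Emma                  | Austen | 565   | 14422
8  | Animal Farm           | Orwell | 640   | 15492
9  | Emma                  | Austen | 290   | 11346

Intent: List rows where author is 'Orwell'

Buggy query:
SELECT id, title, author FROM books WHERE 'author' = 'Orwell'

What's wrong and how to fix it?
Bug: 'author' in single quotes is a string literal, not the column; the comparison is literal-vs-literal and never true

Fix: Remove the quotes around the column name (or use double quotes for an identifier)

Corrected query:
SELECT id, title, author FROM books WHERE author = 'Orwell'

Result:
id | title       | author
---+-------------+-------
1  | Animal Farm | Orwell
3  | Animal Farm | Orwell
8  | Animal Farm | Orwell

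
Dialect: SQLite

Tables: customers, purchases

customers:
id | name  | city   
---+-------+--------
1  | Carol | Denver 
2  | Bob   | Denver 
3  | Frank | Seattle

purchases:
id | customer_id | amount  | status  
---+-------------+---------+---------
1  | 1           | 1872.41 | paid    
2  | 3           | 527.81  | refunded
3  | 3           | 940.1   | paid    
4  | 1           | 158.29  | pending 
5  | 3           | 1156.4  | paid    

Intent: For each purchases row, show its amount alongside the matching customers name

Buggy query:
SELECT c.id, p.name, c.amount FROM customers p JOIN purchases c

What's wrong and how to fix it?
Bug: JOIN with no ON clause produces a cartesian product; every purchases row pairs with every customers row

Fix: Specify the join condition linking the foreign key to the parent id

Corrected query:
SELECT c.id, p.name, c.amount FROM customers p JOIN purchases c ON c.customer_id = p.id

Result:
id | name  | amount 
---+-------+--------
1  | Carol | 1872.41
2  | Frank | 527.81 
3  | Frank | 940.1  
4  | Carol | 158.29 
5  | Frank | 1156.4 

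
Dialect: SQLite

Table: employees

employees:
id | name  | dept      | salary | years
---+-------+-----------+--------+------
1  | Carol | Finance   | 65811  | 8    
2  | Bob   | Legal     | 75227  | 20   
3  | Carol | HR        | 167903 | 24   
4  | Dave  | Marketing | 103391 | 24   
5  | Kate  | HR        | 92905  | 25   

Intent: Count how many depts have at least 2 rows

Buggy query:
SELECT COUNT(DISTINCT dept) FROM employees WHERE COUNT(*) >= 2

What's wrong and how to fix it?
Bug: COUNT(*) cannot appear in WHERE; the per-group count doesn't exist yet

Fix: Use a subquery that GROUPs and filters with HAVING, then count its rows

Corrected query:
SELECT COUNT(*) FROM (SELECT dept FROM employees GROUP BY dept HAVING COUNT(*) >= 2)

Result:
COUNT(*)
--------
1       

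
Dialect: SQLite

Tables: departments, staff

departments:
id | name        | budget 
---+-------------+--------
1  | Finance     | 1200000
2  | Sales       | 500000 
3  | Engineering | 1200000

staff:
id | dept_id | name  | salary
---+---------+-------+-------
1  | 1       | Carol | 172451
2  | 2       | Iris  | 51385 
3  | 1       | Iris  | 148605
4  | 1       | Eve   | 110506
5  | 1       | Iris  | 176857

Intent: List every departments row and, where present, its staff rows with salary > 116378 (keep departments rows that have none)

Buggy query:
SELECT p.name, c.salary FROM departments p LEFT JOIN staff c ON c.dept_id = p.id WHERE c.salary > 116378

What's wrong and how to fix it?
Bug: Filtering c.salary in WHERE discards the NULL rows produced by LEFT JOIN, turning it into an inner join

Fix: Put 'c.salary > 116378' in the JOIN's ON clause instead of WHERE

Corrected query:
SELECT p.name, c.salary FROM departments p LEFT JOIN staff c ON c.dept_id = p.id AND c.salary > 116378

Result:
name        | salary
------------+-------
Finance     | 148605
Finance     | 172451
Finance     | 176857
Sales       | NULL  
Engineering | NULL  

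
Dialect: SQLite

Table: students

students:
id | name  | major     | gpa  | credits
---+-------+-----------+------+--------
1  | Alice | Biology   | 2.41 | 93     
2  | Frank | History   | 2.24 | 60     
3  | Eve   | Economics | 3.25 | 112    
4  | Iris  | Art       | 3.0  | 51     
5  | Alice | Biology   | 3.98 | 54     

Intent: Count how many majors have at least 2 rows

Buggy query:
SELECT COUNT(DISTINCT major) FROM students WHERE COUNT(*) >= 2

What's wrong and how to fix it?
Bug: COUNT(*) cannot appear in WHERE; the per-group count doesn't exist yet

Fix: Group first with HAVING COUNT(*) >= 2, then COUNT the resulting groups

Corrected query:
SELECT COUNT(*) FROM (SELECT major FROM students GROUP BY major HAVING COUNT(*) >= 2)

Result:
COUNT(*)
--------
1       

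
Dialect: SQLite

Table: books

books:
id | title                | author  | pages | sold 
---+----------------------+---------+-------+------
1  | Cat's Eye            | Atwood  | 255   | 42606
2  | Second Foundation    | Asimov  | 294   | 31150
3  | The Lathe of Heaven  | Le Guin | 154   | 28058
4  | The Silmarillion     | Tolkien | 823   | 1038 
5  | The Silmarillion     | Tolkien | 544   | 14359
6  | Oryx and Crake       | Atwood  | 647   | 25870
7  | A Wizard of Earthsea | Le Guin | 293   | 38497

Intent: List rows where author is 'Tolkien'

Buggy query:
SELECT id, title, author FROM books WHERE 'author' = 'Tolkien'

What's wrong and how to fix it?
Bug: Single quotes denote string literals in SQL; the column name is being compared as a constant string

Fix: Reference the column as author without single quotes

Corrected query:
SELECT id, title, author FROM books WHERE author = 'Tolkien'

Result:
id | title            | author 
---+------------------+--------
4  | The Silmarillion | Tolkien
5  | The Silmarillion | Tolkien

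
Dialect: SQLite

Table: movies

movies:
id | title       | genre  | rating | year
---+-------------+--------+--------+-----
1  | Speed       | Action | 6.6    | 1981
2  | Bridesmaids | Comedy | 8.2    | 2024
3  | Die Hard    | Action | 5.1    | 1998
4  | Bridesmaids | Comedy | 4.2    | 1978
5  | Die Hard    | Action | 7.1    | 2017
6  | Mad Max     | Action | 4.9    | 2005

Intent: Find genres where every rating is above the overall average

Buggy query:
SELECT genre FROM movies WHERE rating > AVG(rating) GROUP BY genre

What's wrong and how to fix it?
Bug: AVG() is an aggregate; it can't sit directly in WHERE

Fix: Compute the overall average in a scalar subquery and compare each group's MIN against it in HAVING

Corrected query:
SELECT genre FROM movies GROUP BY genre HAVING MIN(rating) > (SELECT AVG(rating) FROM movies)

Result:
(no rows)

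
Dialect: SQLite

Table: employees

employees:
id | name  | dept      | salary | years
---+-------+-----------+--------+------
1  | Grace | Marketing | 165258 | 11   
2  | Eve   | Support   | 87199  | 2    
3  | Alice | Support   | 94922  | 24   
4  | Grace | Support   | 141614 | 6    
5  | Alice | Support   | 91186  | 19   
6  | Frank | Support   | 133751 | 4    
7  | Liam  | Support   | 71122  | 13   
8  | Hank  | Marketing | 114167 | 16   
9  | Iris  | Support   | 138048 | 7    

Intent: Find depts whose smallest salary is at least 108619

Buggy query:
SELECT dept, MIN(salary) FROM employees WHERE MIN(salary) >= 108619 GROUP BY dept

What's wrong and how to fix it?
Bug: MIN() in WHERE is a misuse of aggregate

Fix: Replace WHERE with HAVING after the GROUP BY

Corrected query:
SELECT dept, MIN(salary) FROM employees GROUP BY dept HAVING MIN(salary) >= 108619

Result:
dept      | MIN(salary)
----------+------------
Marketing | 114167     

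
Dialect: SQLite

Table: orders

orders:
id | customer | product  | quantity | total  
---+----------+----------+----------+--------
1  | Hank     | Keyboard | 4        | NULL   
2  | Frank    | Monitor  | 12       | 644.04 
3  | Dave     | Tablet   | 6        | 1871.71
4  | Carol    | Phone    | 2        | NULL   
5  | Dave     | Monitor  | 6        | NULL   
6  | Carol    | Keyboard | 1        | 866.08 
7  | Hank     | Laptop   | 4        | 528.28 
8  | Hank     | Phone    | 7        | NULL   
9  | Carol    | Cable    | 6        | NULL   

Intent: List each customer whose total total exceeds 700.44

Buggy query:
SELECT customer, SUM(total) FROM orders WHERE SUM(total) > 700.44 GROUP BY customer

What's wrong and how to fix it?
Bug: SUM(total) is an aggregate, but WHERE filters rows before aggregation

Fix: Use HAVING (which filters groups after aggregation) instead of WHERE

Corrected query:
SELECT customer, SUM(total) FROM orders GROUP BY customer HAVING SUM(total) > 700.44

Result:
customer | SUM(total)
---------+-----------
Carol    | 866.08    
Dave     | 1871.71   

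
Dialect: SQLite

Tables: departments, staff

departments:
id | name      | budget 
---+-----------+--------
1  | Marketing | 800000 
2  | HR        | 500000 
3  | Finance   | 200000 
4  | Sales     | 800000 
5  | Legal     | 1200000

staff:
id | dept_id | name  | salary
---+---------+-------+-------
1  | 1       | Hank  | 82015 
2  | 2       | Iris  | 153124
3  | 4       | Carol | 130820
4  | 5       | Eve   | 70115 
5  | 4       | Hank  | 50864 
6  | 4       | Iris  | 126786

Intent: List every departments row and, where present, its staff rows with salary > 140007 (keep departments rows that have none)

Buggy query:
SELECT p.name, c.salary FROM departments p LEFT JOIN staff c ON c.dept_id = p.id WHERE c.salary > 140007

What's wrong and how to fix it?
Bug: A WHERE condition on the right-hand table after LEFT JOIN drops unmatched parents

Fix: Put 'c.salary > 140007' in the JOIN's ON clause instead of WHERE

Corrected query:
SELECT p.name, c.salary FROM departments p LEFT JOIN staff c ON c.dept_id = p.id AND c.salary > 140007

Result:
name      | salary
----------+-------
Marketing | NULL  
HR        | 153124
Finance   | NULL  
Sales     | NULL  
Legal     | NULL  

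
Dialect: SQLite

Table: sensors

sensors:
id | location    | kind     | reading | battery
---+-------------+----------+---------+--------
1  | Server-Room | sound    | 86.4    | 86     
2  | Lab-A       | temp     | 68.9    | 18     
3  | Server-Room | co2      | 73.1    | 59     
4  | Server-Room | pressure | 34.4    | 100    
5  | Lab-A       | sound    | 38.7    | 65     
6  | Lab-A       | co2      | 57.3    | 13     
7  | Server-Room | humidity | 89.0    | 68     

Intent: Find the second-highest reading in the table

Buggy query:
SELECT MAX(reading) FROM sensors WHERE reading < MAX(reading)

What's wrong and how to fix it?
Bug: The inner MAX is an aggregate inside WHERE, which is not allowed

Fix: Put the inner MAX in a scalar subquery

Corrected query:
SELECT MAX(reading) FROM sensors WHERE reading < (SELECT MAX(reading) FROM sensors)

Result:
MAX(reading)
------------
86.4        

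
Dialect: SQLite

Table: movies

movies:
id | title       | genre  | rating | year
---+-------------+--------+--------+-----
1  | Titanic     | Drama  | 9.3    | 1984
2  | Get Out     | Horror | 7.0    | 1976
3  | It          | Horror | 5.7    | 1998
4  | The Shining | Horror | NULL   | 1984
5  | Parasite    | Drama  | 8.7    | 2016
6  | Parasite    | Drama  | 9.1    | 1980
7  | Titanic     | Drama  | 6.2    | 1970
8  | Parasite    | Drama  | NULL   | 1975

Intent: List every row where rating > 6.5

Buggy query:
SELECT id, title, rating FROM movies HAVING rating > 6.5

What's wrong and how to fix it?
Bug: This is a non-aggregate query (no GROUP BY, no aggregates), so in SQLite the HAVING clause is invalid here; a row-level condition belongs in WHERE

Fix: Replace HAVING with WHERE since the condition applies to individual rows

Corrected query:
SELECT id, title, rating FROM movies WHERE rating > 6.5

Result:
id | title    | rating
---+----------+-------
1  | Titanic  | 9.3   
2  | Get Out  | 7     
5  | Parasite | 8.7   
6  | Parasite | 9.1   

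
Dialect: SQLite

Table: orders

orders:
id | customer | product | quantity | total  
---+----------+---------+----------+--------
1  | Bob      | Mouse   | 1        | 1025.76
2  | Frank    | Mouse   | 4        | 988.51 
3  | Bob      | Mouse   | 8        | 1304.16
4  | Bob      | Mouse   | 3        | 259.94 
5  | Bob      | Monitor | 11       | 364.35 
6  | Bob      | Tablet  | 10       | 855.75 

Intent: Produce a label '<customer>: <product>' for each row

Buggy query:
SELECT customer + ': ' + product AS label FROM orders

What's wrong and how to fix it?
Bug: '+' is numeric addition; on text columns SQLite converts them to 0 instead of concatenating

Fix: Replace + with || to concatenate text

Corrected query:
SELECT customer || ': ' || product AS label FROM orders

Result:
label       
------------
Bob: Mouse  
Frank: Mouse
Bob: Mouse  
Bob: Mouse  
Bob: Monitor
Bob: Tablet 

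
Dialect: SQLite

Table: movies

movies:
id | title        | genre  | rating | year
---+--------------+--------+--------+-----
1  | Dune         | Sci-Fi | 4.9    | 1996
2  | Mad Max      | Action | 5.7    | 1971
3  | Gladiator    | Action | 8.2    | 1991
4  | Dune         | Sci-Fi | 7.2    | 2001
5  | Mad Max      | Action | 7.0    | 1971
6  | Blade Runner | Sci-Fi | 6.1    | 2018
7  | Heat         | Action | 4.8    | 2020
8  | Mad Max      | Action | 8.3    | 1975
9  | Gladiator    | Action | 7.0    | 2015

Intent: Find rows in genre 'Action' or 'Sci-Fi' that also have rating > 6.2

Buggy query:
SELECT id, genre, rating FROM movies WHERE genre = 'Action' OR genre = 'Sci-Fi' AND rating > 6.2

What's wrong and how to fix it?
Bug: Without parentheses, AND is evaluated before OR, so the rating filter only applies to the 'Sci-Fi' branch

Fix: Group the OR with parentheses (or use IN), then AND the threshold

Corrected query:
SELECT id, genre, rating FROM movies WHERE (genre = 'Action' OR genre = 'Sci-Fi') AND rating > 6.2

Result:
id | genre  | rating
---+--------+-------
3  | Action | 8.2   
4  | Sci-Fi | 7.2   
5  | Action | 7     
8  | Action | 8.3   
9  | Action | 7     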